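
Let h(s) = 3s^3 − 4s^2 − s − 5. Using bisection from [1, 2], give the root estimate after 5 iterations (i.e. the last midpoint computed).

1.96875

midpoint 1.5: h = -5.375 < 0 → [1.5, 2]
midpoint 1.75: h = -2.921875 < 0 → [1.75, 2]
midpoint 1.875: h = -1.162109 < 0 → [1.875, 2]
midpoint 1.9375: h = -0.1335 < 0 → [1.9375, 2]
midpoint 1.96875: h = 0.4198 > 0 → [1.9375, 1.96875]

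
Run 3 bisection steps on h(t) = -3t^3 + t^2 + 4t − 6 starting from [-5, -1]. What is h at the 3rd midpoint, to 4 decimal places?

0.3750

t = -3 gives h = 72, positive; keep [-3, -1]
t = -2 gives h = 14, positive; keep [-2, -1]
t = -1.5 gives h = 0.375, positive; keep [-1.5, -1]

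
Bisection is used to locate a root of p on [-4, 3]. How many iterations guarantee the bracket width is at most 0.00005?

Width after n steps is 7/2^n. Need 2^n ≥ 7/0.00005 = 140000.
2^17 = 131072 < 140000 ≤ 2^18 = 262144, so n = 18.

18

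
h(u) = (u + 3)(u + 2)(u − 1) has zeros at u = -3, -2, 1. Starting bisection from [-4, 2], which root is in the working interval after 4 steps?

1

h(-1) = -4 < 0, so the root lies in [-1, 2]
h(0.5) = -4.375 < 0, so the root lies in [0.5, 2]
h(1.25) = 3.453125 > 0, so the root lies in [0.5, 1.25]
h(0.875) = -1.3926 < 0, so the root lies in [0.875, 1.25]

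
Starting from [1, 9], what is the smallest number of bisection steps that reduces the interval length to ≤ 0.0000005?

Width after n steps is 8/2^n. Need 2^n ≥ 8/0.0000005 = 16000000.
2^23 = 8388608 < 16000000 ≤ 2^24 = 16777216, so n = 24.

24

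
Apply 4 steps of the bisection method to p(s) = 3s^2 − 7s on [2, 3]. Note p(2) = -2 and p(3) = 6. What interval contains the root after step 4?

s = 2.5 gives p = 1.25, positive; keep [2, 2.5]
s = 2.25 gives p = -0.5625, negative; keep [2.25, 2.5]
s = 2.375 gives p = 0.296875, positive; keep [2.25, 2.375]
s = 2.3125 gives p = -0.1445, negative; keep [2.3125, 2.375]

[2.3125, 2.375]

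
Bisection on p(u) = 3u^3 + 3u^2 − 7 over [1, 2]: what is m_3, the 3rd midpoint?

m = 1.5, p(m) = 9.875 (+); new bracket [1, 1.5]
m = 1.25, p(m) = 3.546875 (+); new bracket [1, 1.25]
m = 1.125, p(m) = 1.068359 (+); new bracket [1, 1.125]

1.125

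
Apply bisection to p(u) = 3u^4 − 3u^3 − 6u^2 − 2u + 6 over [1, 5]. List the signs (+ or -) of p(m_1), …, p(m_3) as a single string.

midpoint 3: p = 108 > 0 → [1, 3]
midpoint 2: p = 2 > 0 → [1, 2]
midpoint 1.5: p = -5.4375 < 0 → [1.5, 2]

++-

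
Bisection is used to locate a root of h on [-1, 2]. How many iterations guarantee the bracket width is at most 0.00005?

Width after n steps is 3/2^n. Need 2^n ≥ 3/0.00005 = 60000.
2^15 = 32768 < 60000 ≤ 2^16 = 65536, so n = 16.

16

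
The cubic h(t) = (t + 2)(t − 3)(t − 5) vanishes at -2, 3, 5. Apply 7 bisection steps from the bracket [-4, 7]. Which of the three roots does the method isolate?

midpoint 1.5: h = 18.375 > 0 → [-4, 1.5]
midpoint -1.25: h = 19.921875 > 0 → [-4, -1.25]
midpoint -2.625: h = -26.806641 < 0 → [-2.625, -1.25]
midpoint -1.9375: h = 2.1409 > 0 → [-2.625, -1.9375]
midpoint -2.28125: h = -10.8152 < 0 → [-2.28125, -1.9375]
midpoint -2.109375: h = -3.973 < 0 → [-2.109375, -1.9375]
midpoint -2.0234375: h = -0.8269 < 0 → [-2.0234375, -1.9375]

-2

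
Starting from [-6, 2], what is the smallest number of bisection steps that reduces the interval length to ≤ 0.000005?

Width after n steps is 8/2^n. Need 2^n ≥ 8/0.000005 = 1600000.
2^20 = 1048576 < 1600000 ≤ 2^21 = 2097152, so n = 21.

21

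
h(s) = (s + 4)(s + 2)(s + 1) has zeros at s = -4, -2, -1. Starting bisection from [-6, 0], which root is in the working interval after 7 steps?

-4

m = -3, h(m) = 2 (+); new bracket [-6, -3]
m = -4.5, h(m) = -4.375 (−); new bracket [-4.5, -3]
m = -3.75, h(m) = 1.203125 (+); new bracket [-4.5, -3.75]
m = -4.125, h(m) = -0.8301 (−); new bracket [-4.125, -3.75]
m = -3.9375, h(m) = 0.3557 (+); new bracket [-4.125, -3.9375]
m = -4.03125, h(m) = -0.1924 (−); new bracket [-4.03125, -3.9375]
m = -3.984375, h(m) = 0.0925 (+); new bracket [-4.03125, -3.984375]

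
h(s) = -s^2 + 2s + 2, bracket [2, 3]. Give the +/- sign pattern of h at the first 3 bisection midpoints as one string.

s = 2.5 gives h = 0.75, positive; keep [2.5, 3]
s = 2.75 gives h = -0.0625, negative; keep [2.5, 2.75]
s = 2.625 gives h = 0.359375, positive; keep [2.625, 2.75]

+-+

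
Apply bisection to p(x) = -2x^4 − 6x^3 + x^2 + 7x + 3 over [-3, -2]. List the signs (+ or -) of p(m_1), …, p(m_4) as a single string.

m = -2.5, p(m) = 7.375 (+); new bracket [-3, -2.5]
m = -2.75, p(m) = 1.710938 (+); new bracket [-3, -2.75]
m = -2.875, p(m) = -2.918457 (−); new bracket [-2.875, -2.75]
m = -2.8125, p(m) = -0.4346 (−); new bracket [-2.8125, -2.75]

++--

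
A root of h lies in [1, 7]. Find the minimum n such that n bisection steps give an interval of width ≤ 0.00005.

17

Width after n steps is 6/2^n. Need 2^n ≥ 6/0.00005 = 120000.
2^16 = 65536 < 120000 ≤ 2^17 = 131072, so n = 17.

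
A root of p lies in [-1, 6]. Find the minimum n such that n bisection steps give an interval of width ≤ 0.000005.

Width after n steps is 7/2^n. Need 2^n ≥ 7/0.000005 = 1400000.
2^20 = 1048576 < 1400000 ≤ 2^21 = 2097152, so n = 21.

21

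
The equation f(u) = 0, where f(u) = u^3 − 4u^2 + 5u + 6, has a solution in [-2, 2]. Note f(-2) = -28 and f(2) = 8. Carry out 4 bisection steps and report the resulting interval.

u = 0 gives f = 6, positive; keep [-2, 0]
u = -1 gives f = -4, negative; keep [-1, 0]
u = -0.5 gives f = 2.375, positive; keep [-1, -0.5]
u = -0.75 gives f = -0.4219, negative; keep [-0.75, -0.5]

[-0.75, -0.5]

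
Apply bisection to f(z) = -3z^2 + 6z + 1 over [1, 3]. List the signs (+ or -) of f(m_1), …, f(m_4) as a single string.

z = 2 gives f = 1, positive; keep [2, 3]
z = 2.5 gives f = -2.75, negative; keep [2, 2.5]
z = 2.25 gives f = -0.6875, negative; keep [2, 2.25]
z = 2.125 gives f = 0.2031, positive; keep [2.125, 2.25]

+--+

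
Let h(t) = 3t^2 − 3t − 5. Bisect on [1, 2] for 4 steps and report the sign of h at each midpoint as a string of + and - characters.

---+

m = 1.5, h(m) = -2.75 (−); new bracket [1.5, 2]
m = 1.75, h(m) = -1.0625 (−); new bracket [1.75, 2]
m = 1.875, h(m) = -0.078125 (−); new bracket [1.875, 2]
m = 1.9375, h(m) = 0.4492 (+); new bracket [1.875, 1.9375]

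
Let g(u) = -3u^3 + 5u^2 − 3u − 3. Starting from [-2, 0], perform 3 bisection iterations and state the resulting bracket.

[-0.5, -0.25]

midpoint -1: g = 8 > 0 → [-1, 0]
midpoint -0.5: g = 0.125 > 0 → [-0.5, 0]
midpoint -0.25: g = -1.890625 < 0 → [-0.5, -0.25]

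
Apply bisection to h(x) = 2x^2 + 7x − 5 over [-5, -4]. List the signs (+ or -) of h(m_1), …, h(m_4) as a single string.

m = -4.5, h(m) = 4 (+); new bracket [-4.5, -4]
m = -4.25, h(m) = 1.375 (+); new bracket [-4.25, -4]
m = -4.125, h(m) = 0.15625 (+); new bracket [-4.125, -4]
m = -4.0625, h(m) = -0.4297 (−); new bracket [-4.125, -4.0625]

+++-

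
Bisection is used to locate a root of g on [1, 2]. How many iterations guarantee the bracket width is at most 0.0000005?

21

Width after n steps is 1/2^n. Need 2^n ≥ 1/0.0000005 = 2000000.
2^20 = 1048576 < 2000000 ≤ 2^21 = 2097152, so n = 21.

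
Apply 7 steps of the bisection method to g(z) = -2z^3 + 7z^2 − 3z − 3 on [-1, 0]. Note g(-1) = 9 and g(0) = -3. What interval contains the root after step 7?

[-0.4609375, -0.453125]

g(-0.5) = 0.5 > 0, so the root lies in [-0.5, 0]
g(-0.25) = -1.78125 < 0, so the root lies in [-0.5, -0.25]
g(-0.375) = -0.785156 < 0, so the root lies in [-0.5, -0.375]
g(-0.4375) = -0.1802 < 0, so the root lies in [-0.5, -0.4375]
g(-0.46875) = 0.1503 > 0, so the root lies in [-0.46875, -0.4375]
g(-0.453125) = -0.0173 < 0, so the root lies in [-0.46875, -0.453125]
g(-0.4609375) = 0.0659 > 0, so the root lies in [-0.4609375, -0.453125]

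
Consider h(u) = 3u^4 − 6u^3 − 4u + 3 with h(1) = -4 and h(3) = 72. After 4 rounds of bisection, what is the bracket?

h(2) = -5 < 0, so the root lies in [2, 3]
h(2.5) = 16.4375 > 0, so the root lies in [2, 2.5]
h(2.25) = 2.542969 > 0, so the root lies in [2, 2.25]
h(2.125) = -1.9016 < 0, so the root lies in [2.125, 2.25]

[2.125, 2.25]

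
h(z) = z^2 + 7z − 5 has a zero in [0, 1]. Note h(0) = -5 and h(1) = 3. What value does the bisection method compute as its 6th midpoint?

z = 0.5 gives h = -1.25, negative; keep [0.5, 1]
z = 0.75 gives h = 0.8125, positive; keep [0.5, 0.75]
z = 0.625 gives h = -0.234375, negative; keep [0.625, 0.75]
z = 0.6875 gives h = 0.2852, positive; keep [0.625, 0.6875]
z = 0.65625 gives h = 0.0244, positive; keep [0.625, 0.65625]
z = 0.640625 gives h = -0.1052, negative; keep [0.640625, 0.65625]

0.640625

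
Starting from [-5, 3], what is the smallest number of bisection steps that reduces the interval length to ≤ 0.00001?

Width after n steps is 8/2^n. Need 2^n ≥ 8/0.00001 = 800000.
2^19 = 524288 < 800000 ≤ 2^20 = 1048576, so n = 20.

20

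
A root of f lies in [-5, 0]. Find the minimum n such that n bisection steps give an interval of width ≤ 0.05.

Width after n steps is 5/2^n. Need 2^n ≥ 5/0.05 = 100.
2^6 = 64 < 100 ≤ 2^7 = 128, so n = 7.

7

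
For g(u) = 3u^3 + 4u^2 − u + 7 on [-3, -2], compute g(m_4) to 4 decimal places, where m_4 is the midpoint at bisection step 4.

-0.2429

midpoint -2.5: g = -12.375 < 0 → [-2.5, -2]
midpoint -2.25: g = -4.671875 < 0 → [-2.25, -2]
midpoint -2.125: g = -1.599609 < 0 → [-2.125, -2]
midpoint -2.0625: g = -0.2429 < 0 → [-2.0625, -2]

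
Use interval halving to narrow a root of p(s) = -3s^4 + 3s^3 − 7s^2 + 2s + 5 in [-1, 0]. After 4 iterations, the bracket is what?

[-0.625, -0.5625]

s = -0.5 gives p = 1.6875, positive; keep [-1, -0.5]
s = -0.75 gives p = -2.652344, negative; keep [-0.75, -0.5]
s = -0.625 gives p = -0.174561, negative; keep [-0.625, -0.5]
s = -0.5625 gives p = 0.8259, positive; keep [-0.625, -0.5625]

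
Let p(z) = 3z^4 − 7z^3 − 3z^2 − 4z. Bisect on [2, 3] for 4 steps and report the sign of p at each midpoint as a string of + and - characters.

z = 2.5 gives p = -20.9375, negative; keep [2.5, 3]
z = 2.75 gives p = -7.691406, negative; keep [2.75, 3]
z = 2.875 gives p = 2.319092, positive; keep [2.75, 2.875]
z = 2.8125 gives p = -3, negative; keep [2.8125, 2.875]

--+-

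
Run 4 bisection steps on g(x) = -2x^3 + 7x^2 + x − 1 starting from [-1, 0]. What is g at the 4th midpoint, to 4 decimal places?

0.0698

g(-0.5) = 0.5 > 0, so the root lies in [-0.5, 0]
g(-0.25) = -0.78125 < 0, so the root lies in [-0.5, -0.25]
g(-0.375) = -0.285156 < 0, so the root lies in [-0.5, -0.375]
g(-0.4375) = 0.0698 > 0, so the root lies in [-0.4375, -0.375]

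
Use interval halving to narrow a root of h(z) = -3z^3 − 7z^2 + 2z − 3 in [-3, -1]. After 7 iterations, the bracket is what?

z = -2 gives h = -11, negative; keep [-3, -2]
z = -2.5 gives h = -4.875, negative; keep [-3, -2.5]
z = -2.75 gives h = 0.953125, positive; keep [-2.75, -2.5]
z = -2.625 gives h = -2.2207, negative; keep [-2.75, -2.625]
z = -2.6875 gives h = -0.7009, negative; keep [-2.75, -2.6875]
z = -2.71875 gives h = 0.109, positive; keep [-2.71875, -2.6875]
z = -2.703125 gives h = -0.3002, negative; keep [-2.71875, -2.703125]

[-2.71875, -2.703125]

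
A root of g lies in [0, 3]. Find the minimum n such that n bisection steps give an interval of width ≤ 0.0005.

13

Width after n steps is 3/2^n. Need 2^n ≥ 3/0.0005 = 6000.
2^12 = 4096 < 6000 ≤ 2^13 = 8192, so n = 13.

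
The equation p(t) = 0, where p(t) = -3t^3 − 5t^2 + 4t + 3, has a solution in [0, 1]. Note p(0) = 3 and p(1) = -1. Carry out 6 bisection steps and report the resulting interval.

p(0.5) = 3.375 > 0, so the root lies in [0.5, 1]
p(0.75) = 1.921875 > 0, so the root lies in [0.75, 1]
p(0.875) = 0.662109 > 0, so the root lies in [0.875, 1]
p(0.9375) = -0.1165 < 0, so the root lies in [0.875, 0.9375]
p(0.90625) = 0.2857 > 0, so the root lies in [0.90625, 0.9375]
p(0.921875) = 0.0879 > 0, so the root lies in [0.921875, 0.9375]

[0.921875, 0.9375]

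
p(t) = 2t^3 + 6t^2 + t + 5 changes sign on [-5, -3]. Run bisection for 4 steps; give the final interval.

midpoint -4: p = -31 < 0 → [-4, -3]
midpoint -3.5: p = -10.75 < 0 → [-3.5, -3]
midpoint -3.25: p = -3.53125 < 0 → [-3.25, -3]
midpoint -3.125: p = -0.5664 < 0 → [-3.125, -3]

[-3.125, -3]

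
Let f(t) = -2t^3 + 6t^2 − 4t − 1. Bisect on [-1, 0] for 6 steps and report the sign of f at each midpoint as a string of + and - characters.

f(-0.5) = 2.75 > 0, so the root lies in [-0.5, 0]
f(-0.25) = 0.40625 > 0, so the root lies in [-0.25, 0]
f(-0.125) = -0.402344 < 0, so the root lies in [-0.25, -0.125]
f(-0.1875) = -0.0259 < 0, so the root lies in [-0.25, -0.1875]
f(-0.21875) = 0.183 > 0, so the root lies in [-0.21875, -0.1875]
f(-0.203125) = 0.0768 > 0, so the root lies in [-0.203125, -0.1875]

++--++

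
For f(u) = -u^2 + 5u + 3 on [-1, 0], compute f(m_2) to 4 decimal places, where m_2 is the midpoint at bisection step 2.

u = -0.5 gives f = 0.25, positive; keep [-1, -0.5]
u = -0.75 gives f = -1.3125, negative; keep [-0.75, -0.5]

-1.3125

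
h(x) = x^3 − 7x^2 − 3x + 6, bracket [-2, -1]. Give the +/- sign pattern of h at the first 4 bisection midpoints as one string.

midpoint -1.5: h = -8.625 < 0 → [-1.5, -1]
midpoint -1.25: h = -3.140625 < 0 → [-1.25, -1]
midpoint -1.125: h = -0.908203 < 0 → [-1.125, -1]
midpoint -1.0625: h = 0.0857 > 0 → [-1.125, -1.0625]

---+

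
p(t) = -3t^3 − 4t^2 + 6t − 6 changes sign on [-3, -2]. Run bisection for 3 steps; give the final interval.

[-2.5, -2.375]

m = -2.5, p(m) = 0.875 (+); new bracket [-2.5, -2]
m = -2.25, p(m) = -5.578125 (−); new bracket [-2.5, -2.25]
m = -2.375, p(m) = -2.623047 (−); new bracket [-2.5, -2.375]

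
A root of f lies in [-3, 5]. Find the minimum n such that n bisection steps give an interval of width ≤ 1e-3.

Width after n steps is 8/2^n. Need 2^n ≥ 8/1e-3 = 8000.
2^12 = 4096 < 8000 ≤ 2^13 = 8192, so n = 13.

13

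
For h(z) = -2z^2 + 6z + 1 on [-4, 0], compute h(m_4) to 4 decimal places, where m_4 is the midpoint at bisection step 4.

-0.6250

midpoint -2: h = -19 < 0 → [-2, 0]
midpoint -1: h = -7 < 0 → [-1, 0]
midpoint -0.5: h = -2.5 < 0 → [-0.5, 0]
midpoint -0.25: h = -0.625 < 0 → [-0.25, 0]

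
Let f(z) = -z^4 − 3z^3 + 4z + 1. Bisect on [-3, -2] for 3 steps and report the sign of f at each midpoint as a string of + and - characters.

midpoint -2.5: f = -1.1875 < 0 → [-2.5, -2]
midpoint -2.25: f = 0.542969 > 0 → [-2.5, -2.25]
midpoint -2.375: f = -0.127197 < 0 → [-2.375, -2.25]

-+-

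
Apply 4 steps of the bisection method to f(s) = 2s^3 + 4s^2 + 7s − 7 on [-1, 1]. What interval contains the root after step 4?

[0.625, 0.75]

m = 0, f(m) = -7 (−); new bracket [0, 1]
m = 0.5, f(m) = -2.25 (−); new bracket [0.5, 1]
m = 0.75, f(m) = 1.34375 (+); new bracket [0.5, 0.75]
m = 0.625, f(m) = -0.5742 (−); new bracket [0.625, 0.75]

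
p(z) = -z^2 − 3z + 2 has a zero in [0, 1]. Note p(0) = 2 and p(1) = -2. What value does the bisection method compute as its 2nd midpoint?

0.75

z = 0.5 gives p = 0.25, positive; keep [0.5, 1]
z = 0.75 gives p = -0.8125, negative; keep [0.5, 0.75]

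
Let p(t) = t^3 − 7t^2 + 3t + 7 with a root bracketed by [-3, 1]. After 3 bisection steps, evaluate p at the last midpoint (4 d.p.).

midpoint -1: p = -4 < 0 → [-1, 1]
midpoint 0: p = 7 > 0 → [-1, 0]
midpoint -0.5: p = 3.625 > 0 → [-1, -0.5]

3.6250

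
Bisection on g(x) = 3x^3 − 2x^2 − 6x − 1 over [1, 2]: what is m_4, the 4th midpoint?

1.8125

midpoint 1.5: g = -4.375 < 0 → [1.5, 2]
midpoint 1.75: g = -1.546875 < 0 → [1.75, 2]
midpoint 1.875: g = 0.494141 > 0 → [1.75, 1.875]
midpoint 1.8125: g = -0.5823 < 0 → [1.8125, 1.875]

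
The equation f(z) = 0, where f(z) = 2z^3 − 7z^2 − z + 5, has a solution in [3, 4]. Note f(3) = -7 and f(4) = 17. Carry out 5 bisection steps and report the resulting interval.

[3.40625, 3.4375]

f(3.5) = 1.5 > 0, so the root lies in [3, 3.5]
f(3.25) = -3.53125 < 0, so the root lies in [3.25, 3.5]
f(3.375) = -1.222656 < 0, so the root lies in [3.375, 3.5]
f(3.4375) = 0.0854 > 0, so the root lies in [3.375, 3.4375]
f(3.40625) = -0.5817 < 0, so the root lies in [3.40625, 3.4375]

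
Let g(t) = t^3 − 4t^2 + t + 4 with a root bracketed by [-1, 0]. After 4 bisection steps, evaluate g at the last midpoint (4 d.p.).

0.0105

g(-0.5) = 2.375 > 0, so the root lies in [-1, -0.5]
g(-0.75) = 0.578125 > 0, so the root lies in [-1, -0.75]
g(-0.875) = -0.607422 < 0, so the root lies in [-0.875, -0.75]
g(-0.8125) = 0.0105 > 0, so the root lies in [-0.875, -0.8125]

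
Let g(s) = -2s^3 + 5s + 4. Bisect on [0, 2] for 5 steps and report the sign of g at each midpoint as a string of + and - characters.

++++-

midpoint 1: g = 7 > 0 → [1, 2]
midpoint 1.5: g = 4.75 > 0 → [1.5, 2]
midpoint 1.75: g = 2.03125 > 0 → [1.75, 2]
midpoint 1.875: g = 0.1914 > 0 → [1.875, 2]
midpoint 1.9375: g = -0.8589 < 0 → [1.875, 1.9375]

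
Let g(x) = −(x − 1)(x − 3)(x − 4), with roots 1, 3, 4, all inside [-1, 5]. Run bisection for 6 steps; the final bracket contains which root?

1

m = 2, g(m) = -2 (−); new bracket [-1, 2]
m = 0.5, g(m) = 4.375 (+); new bracket [0.5, 2]
m = 1.25, g(m) = -1.203125 (−); new bracket [0.5, 1.25]
m = 0.875, g(m) = 0.8301 (+); new bracket [0.875, 1.25]
m = 1.0625, g(m) = -0.3557 (−); new bracket [0.875, 1.0625]
m = 0.96875, g(m) = 0.1924 (+); new bracket [0.96875, 1.0625]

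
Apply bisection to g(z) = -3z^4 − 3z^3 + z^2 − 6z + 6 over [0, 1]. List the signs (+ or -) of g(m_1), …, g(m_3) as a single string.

midpoint 0.5: g = 2.6875 > 0 → [0.5, 1]
midpoint 0.75: g = -0.152344 < 0 → [0.5, 0.75]
midpoint 0.625: g = 1.450439 > 0 → [0.625, 0.75]

+-+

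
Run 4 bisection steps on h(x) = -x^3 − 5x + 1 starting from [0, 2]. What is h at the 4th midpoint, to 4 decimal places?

0.3730

m = 1, h(m) = -5 (−); new bracket [0, 1]
m = 0.5, h(m) = -1.625 (−); new bracket [0, 0.5]
m = 0.25, h(m) = -0.265625 (−); new bracket [0, 0.25]
m = 0.125, h(m) = 0.373 (+); new bracket [0.125, 0.25]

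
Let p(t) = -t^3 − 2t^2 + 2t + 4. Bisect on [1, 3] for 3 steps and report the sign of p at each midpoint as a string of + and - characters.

--+

p(2) = -8 < 0, so the root lies in [1, 2]
p(1.5) = -0.875 < 0, so the root lies in [1, 1.5]
p(1.25) = 1.421875 > 0, so the root lies in [1.25, 1.5]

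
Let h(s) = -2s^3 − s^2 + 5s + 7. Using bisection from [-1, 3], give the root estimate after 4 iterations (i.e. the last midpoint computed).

h(1) = 9 > 0, so the root lies in [1, 3]
h(2) = -3 < 0, so the root lies in [1, 2]
h(1.5) = 5.5 > 0, so the root lies in [1.5, 2]
h(1.75) = 1.9688 > 0, so the root lies in [1.75, 2]

1.75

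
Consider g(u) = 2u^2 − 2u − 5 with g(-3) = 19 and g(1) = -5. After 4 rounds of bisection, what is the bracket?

[-1.25, -1]

g(-1) = -1 < 0, so the root lies in [-3, -1]
g(-2) = 7 > 0, so the root lies in [-2, -1]
g(-1.5) = 2.5 > 0, so the root lies in [-1.5, -1]
g(-1.25) = 0.625 > 0, so the root lies in [-1.25, -1]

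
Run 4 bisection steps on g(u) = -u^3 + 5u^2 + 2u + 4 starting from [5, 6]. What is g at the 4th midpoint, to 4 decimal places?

1.9397

u = 5.5 gives g = -0.125, negative; keep [5, 5.5]
u = 5.25 gives g = 7.609375, positive; keep [5.25, 5.5]
u = 5.375 gives g = 3.916016, positive; keep [5.375, 5.5]
u = 5.4375 gives g = 1.9397, positive; keep [5.4375, 5.5]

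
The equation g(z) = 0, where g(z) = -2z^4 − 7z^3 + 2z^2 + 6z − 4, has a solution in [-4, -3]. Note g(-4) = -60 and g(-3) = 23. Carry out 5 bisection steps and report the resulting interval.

g(-3.5) = -0.5 < 0, so the root lies in [-3.5, -3]
g(-3.25) = 14.789062 > 0, so the root lies in [-3.5, -3.25]
g(-3.375) = 8.14209 > 0, so the root lies in [-3.5, -3.375]
g(-3.4375) = 4.0852 > 0, so the root lies in [-3.5, -3.4375]
g(-3.46875) = 1.8605 > 0, so the root lies in [-3.5, -3.46875]

[-3.5, -3.46875]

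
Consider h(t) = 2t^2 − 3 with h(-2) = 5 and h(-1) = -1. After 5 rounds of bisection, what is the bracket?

[-1.25, -1.21875]

t = -1.5 gives h = 1.5, positive; keep [-1.5, -1]
t = -1.25 gives h = 0.125, positive; keep [-1.25, -1]
t = -1.125 gives h = -0.46875, negative; keep [-1.25, -1.125]
t = -1.1875 gives h = -0.1797, negative; keep [-1.25, -1.1875]
t = -1.21875 gives h = -0.0293, negative; keep [-1.25, -1.21875]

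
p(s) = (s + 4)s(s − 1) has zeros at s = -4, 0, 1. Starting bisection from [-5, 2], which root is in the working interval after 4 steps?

-4

midpoint -1.5: p = 9.375 > 0 → [-5, -1.5]
midpoint -3.25: p = 10.359375 > 0 → [-5, -3.25]
midpoint -4.125: p = -2.642578 < 0 → [-4.125, -3.25]
midpoint -3.6875: p = 5.4016 > 0 → [-4.125, -3.6875]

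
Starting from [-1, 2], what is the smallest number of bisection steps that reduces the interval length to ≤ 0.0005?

Width after n steps is 3/2^n. Need 2^n ≥ 3/0.0005 = 6000.
2^12 = 4096 < 6000 ≤ 2^13 = 8192, so n = 13.

13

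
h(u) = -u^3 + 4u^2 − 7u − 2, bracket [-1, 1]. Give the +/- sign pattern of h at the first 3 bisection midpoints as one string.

-++

h(0) = -2 < 0, so the root lies in [-1, 0]
h(-0.5) = 2.625 > 0, so the root lies in [-0.5, 0]
h(-0.25) = 0.015625 > 0, so the root lies in [-0.25, 0]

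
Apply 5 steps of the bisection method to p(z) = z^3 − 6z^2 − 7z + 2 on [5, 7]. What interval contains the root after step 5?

p(6) = -40 < 0, so the root lies in [6, 7]
p(6.5) = -22.375 < 0, so the root lies in [6.5, 7]
p(6.75) = -11.078125 < 0, so the root lies in [6.75, 7]
p(6.875) = -4.7676 < 0, so the root lies in [6.875, 7]
p(6.9375) = -1.4417 < 0, so the root lies in [6.9375, 7]

[6.9375, 7]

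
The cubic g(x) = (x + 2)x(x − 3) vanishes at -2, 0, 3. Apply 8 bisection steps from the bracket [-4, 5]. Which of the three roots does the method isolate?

3

midpoint 0.5: g = -3.125 < 0 → [0.5, 5]
midpoint 2.75: g = -3.265625 < 0 → [2.75, 5]
midpoint 3.875: g = 19.919922 > 0 → [2.75, 3.875]
midpoint 3.3125: g = 5.4993 > 0 → [2.75, 3.3125]
midpoint 3.03125: g = 0.4766 > 0 → [2.75, 3.03125]
midpoint 2.890625: g = -1.5462 < 0 → [2.890625, 3.03125]
midpoint 2.9609375: g = -0.5738 < 0 → [2.9609375, 3.03125]
midpoint 2.99609375: g = -0.0585 < 0 → [2.99609375, 3.03125]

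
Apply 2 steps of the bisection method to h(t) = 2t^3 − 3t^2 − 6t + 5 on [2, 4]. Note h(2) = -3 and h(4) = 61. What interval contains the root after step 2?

midpoint 3: h = 14 > 0 → [2, 3]
midpoint 2.5: h = 2.5 > 0 → [2, 2.5]

[2, 2.5]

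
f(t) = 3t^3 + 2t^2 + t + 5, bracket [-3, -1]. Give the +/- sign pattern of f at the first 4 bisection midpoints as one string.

m = -2, f(m) = -13 (−); new bracket [-2, -1]
m = -1.5, f(m) = -2.125 (−); new bracket [-1.5, -1]
m = -1.25, f(m) = 1.015625 (+); new bracket [-1.5, -1.25]
m = -1.375, f(m) = -0.3926 (−); new bracket [-1.375, -1.25]

--+-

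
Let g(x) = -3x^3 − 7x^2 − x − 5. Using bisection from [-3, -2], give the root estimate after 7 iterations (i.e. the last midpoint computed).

-2.4765625

x = -2.5 gives g = 0.625, positive; keep [-2.5, -2]
x = -2.25 gives g = -4.015625, negative; keep [-2.5, -2.25]
x = -2.375 gives g = -1.919922, negative; keep [-2.5, -2.375]
x = -2.4375 gives g = -0.7058, negative; keep [-2.5, -2.4375]
x = -2.46875 gives g = -0.0553, negative; keep [-2.5, -2.46875]
x = -2.484375 gives g = 0.2811, positive; keep [-2.484375, -2.46875]
x = -2.4765625 gives g = 0.112, positive; keep [-2.4765625, -2.46875]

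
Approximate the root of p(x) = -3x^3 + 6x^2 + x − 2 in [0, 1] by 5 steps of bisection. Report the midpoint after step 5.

0.59375

x = 0.5 gives p = -0.375, negative; keep [0.5, 1]
x = 0.75 gives p = 0.859375, positive; keep [0.5, 0.75]
x = 0.625 gives p = 0.236328, positive; keep [0.5, 0.625]
x = 0.5625 gives p = -0.073, negative; keep [0.5625, 0.625]
x = 0.59375 gives p = 0.081, positive; keep [0.5625, 0.59375]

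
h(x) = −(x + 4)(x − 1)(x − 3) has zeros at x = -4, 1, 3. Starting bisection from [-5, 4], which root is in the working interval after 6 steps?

-4

x = -0.5 gives h = -18.375, negative; keep [-5, -0.5]
x = -2.75 gives h = -26.953125, negative; keep [-5, -2.75]
x = -3.875 gives h = -4.189453, negative; keep [-5, -3.875]
x = -4.4375 gives h = 17.6931, positive; keep [-4.4375, -3.875]
x = -4.15625 gives h = 5.7655, positive; keep [-4.15625, -3.875]
x = -4.015625 gives h = 0.5498, positive; keep [-4.015625, -3.875]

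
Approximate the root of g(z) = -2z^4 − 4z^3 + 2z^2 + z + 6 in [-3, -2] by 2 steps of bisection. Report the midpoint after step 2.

m = -2.5, g(m) = 0.375 (+); new bracket [-3, -2.5]
m = -2.75, g(m) = -12.820312 (−); new bracket [-2.75, -2.5]

-2.75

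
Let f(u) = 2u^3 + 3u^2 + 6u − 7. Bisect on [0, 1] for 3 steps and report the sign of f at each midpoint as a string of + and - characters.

-+-

u = 0.5 gives f = -3, negative; keep [0.5, 1]
u = 0.75 gives f = 0.03125, positive; keep [0.5, 0.75]
u = 0.625 gives f = -1.589844, negative; keep [0.625, 0.75]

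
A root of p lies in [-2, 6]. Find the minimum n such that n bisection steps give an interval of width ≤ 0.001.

13

Width after n steps is 8/2^n. Need 2^n ≥ 8/0.001 = 8000.
2^12 = 4096 < 8000 ≤ 2^13 = 8192, so n = 13.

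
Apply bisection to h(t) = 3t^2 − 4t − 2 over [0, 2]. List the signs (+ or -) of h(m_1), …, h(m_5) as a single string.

h(1) = -3 < 0, so the root lies in [1, 2]
h(1.5) = -1.25 < 0, so the root lies in [1.5, 2]
h(1.75) = 0.1875 > 0, so the root lies in [1.5, 1.75]
h(1.625) = -0.5781 < 0, so the root lies in [1.625, 1.75]
h(1.6875) = -0.207 < 0, so the root lies in [1.6875, 1.75]

--+--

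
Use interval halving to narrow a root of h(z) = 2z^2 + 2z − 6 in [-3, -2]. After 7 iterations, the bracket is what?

midpoint -2.5: h = 1.5 > 0 → [-2.5, -2]
midpoint -2.25: h = -0.375 < 0 → [-2.5, -2.25]
midpoint -2.375: h = 0.53125 > 0 → [-2.375, -2.25]
midpoint -2.3125: h = 0.0703 > 0 → [-2.3125, -2.25]
midpoint -2.28125: h = -0.1543 < 0 → [-2.3125, -2.28125]
midpoint -2.296875: h = -0.0425 < 0 → [-2.3125, -2.296875]
midpoint -2.3046875: h = 0.0138 > 0 → [-2.3046875, -2.296875]

[-2.3046875, -2.296875]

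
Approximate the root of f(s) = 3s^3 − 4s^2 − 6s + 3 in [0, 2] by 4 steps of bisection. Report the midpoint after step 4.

0.375

m = 1, f(m) = -4 (−); new bracket [0, 1]
m = 0.5, f(m) = -0.625 (−); new bracket [0, 0.5]
m = 0.25, f(m) = 1.296875 (+); new bracket [0.25, 0.5]
m = 0.375, f(m) = 0.3457 (+); new bracket [0.375, 0.5]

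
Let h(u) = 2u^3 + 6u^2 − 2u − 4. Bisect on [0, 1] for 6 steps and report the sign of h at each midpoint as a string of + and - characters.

--+---

u = 0.5 gives h = -3.25, negative; keep [0.5, 1]
u = 0.75 gives h = -1.28125, negative; keep [0.75, 1]
u = 0.875 gives h = 0.183594, positive; keep [0.75, 0.875]
u = 0.8125 gives h = -0.5913, negative; keep [0.8125, 0.875]
u = 0.84375 gives h = -0.2147, negative; keep [0.84375, 0.875]
u = 0.859375 gives h = -0.0183, negative; keep [0.859375, 0.875]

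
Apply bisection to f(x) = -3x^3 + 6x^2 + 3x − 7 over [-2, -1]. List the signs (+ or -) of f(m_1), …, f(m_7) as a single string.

++++--+

m = -1.5, f(m) = 12.125 (+); new bracket [-1.5, -1]
m = -1.25, f(m) = 4.484375 (+); new bracket [-1.25, -1]
m = -1.125, f(m) = 1.490234 (+); new bracket [-1.125, -1]
m = -1.0625, f(m) = 0.1843 (+); new bracket [-1.0625, -1]
m = -1.03125, f(m) = -0.4228 (−); new bracket [-1.0625, -1.03125]
m = -1.046875, f(m) = -0.123 (−); new bracket [-1.0625, -1.046875]
m = -1.0546875, f(m) = 0.0297 (+); new bracket [-1.0546875, -1.046875]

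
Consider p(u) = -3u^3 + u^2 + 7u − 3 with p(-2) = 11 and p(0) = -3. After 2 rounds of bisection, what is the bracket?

m = -1, p(m) = -6 (−); new bracket [-2, -1]
m = -1.5, p(m) = -1.125 (−); new bracket [-2, -1.5]

[-2, -1.5]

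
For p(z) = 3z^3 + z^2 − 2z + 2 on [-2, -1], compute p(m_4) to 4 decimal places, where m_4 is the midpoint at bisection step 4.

-0.4353

midpoint -1.5: p = -2.875 < 0 → [-1.5, -1]
midpoint -1.25: p = 0.203125 > 0 → [-1.5, -1.25]
midpoint -1.375: p = -1.158203 < 0 → [-1.375, -1.25]
midpoint -1.3125: p = -0.4353 < 0 → [-1.3125, -1.25]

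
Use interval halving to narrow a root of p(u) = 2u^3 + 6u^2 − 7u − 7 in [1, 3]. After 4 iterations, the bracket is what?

midpoint 2: p = 19 > 0 → [1, 2]
midpoint 1.5: p = 2.75 > 0 → [1, 1.5]
midpoint 1.25: p = -2.46875 < 0 → [1.25, 1.5]
midpoint 1.375: p = -0.082 < 0 → [1.375, 1.5]

[1.375, 1.5]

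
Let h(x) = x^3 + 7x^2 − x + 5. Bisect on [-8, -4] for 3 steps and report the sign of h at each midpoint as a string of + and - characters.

++-

x = -6 gives h = 47, positive; keep [-8, -6]
x = -7 gives h = 12, positive; keep [-8, -7]
x = -7.5 gives h = -15.625, negative; keep [-7.5, -7]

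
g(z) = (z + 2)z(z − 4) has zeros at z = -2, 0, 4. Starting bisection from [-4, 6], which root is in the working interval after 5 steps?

m = 1, g(m) = -9 (−); new bracket [1, 6]
m = 3.5, g(m) = -9.625 (−); new bracket [3.5, 6]
m = 4.75, g(m) = 24.046875 (+); new bracket [3.5, 4.75]
m = 4.125, g(m) = 3.1582 (+); new bracket [3.5, 4.125]
m = 3.8125, g(m) = -4.155 (−); new bracket [3.8125, 4.125]

4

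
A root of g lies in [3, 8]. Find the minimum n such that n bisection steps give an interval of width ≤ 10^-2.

9

Width after n steps is 5/2^n. Need 2^n ≥ 5/10^-2 = 500.
2^8 = 256 < 500 ≤ 2^9 = 512, so n = 9.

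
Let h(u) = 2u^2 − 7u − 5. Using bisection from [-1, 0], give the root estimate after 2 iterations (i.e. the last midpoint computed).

u = -0.5 gives h = -1, negative; keep [-1, -0.5]
u = -0.75 gives h = 1.375, positive; keep [-0.75, -0.5]

-0.75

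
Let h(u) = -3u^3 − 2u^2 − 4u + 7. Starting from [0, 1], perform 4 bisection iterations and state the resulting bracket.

m = 0.5, h(m) = 4.125 (+); new bracket [0.5, 1]
m = 0.75, h(m) = 1.609375 (+); new bracket [0.75, 1]
m = 0.875, h(m) = -0.041016 (−); new bracket [0.75, 0.875]
m = 0.8125, h(m) = 0.8206 (+); new bracket [0.8125, 0.875]

[0.8125, 0.875]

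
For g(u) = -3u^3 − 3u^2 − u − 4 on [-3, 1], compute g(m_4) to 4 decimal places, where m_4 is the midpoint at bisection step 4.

m = -1, g(m) = -3 (−); new bracket [-3, -1]
m = -2, g(m) = 10 (+); new bracket [-2, -1]
m = -1.5, g(m) = 0.875 (+); new bracket [-1.5, -1]
m = -1.25, g(m) = -1.5781 (−); new bracket [-1.5, -1.25]

-1.5781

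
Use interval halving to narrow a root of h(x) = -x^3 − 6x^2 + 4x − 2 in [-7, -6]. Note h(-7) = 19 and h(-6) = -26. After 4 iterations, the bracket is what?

[-6.6875, -6.625]

midpoint -6.5: h = -6.875 < 0 → [-7, -6.5]
midpoint -6.75: h = 5.171875 > 0 → [-6.75, -6.5]
midpoint -6.625: h = -1.068359 < 0 → [-6.75, -6.625]
midpoint -6.6875: h = 1.9968 > 0 → [-6.6875, -6.625]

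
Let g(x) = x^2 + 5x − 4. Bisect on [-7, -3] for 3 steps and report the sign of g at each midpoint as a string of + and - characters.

-+-

midpoint -5: g = -4 < 0 → [-7, -5]
midpoint -6: g = 2 > 0 → [-6, -5]
midpoint -5.5: g = -1.25 < 0 → [-6, -5.5]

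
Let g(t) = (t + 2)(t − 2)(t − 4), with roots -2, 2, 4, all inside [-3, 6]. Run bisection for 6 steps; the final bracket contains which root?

-2

m = 1.5, g(m) = 4.375 (+); new bracket [-3, 1.5]
m = -0.75, g(m) = 16.328125 (+); new bracket [-3, -0.75]
m = -1.875, g(m) = 2.845703 (+); new bracket [-3, -1.875]
m = -2.4375, g(m) = -12.4978 (−); new bracket [-2.4375, -1.875]
m = -2.15625, g(m) = -3.998 (−); new bracket [-2.15625, -1.875]
m = -2.015625, g(m) = -0.3774 (−); new bracket [-2.015625, -1.875]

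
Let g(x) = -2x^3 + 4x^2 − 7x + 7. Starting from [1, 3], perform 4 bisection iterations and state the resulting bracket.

midpoint 2: g = -7 < 0 → [1, 2]
midpoint 1.5: g = -1.25 < 0 → [1, 1.5]
midpoint 1.25: g = 0.59375 > 0 → [1.25, 1.5]
midpoint 1.375: g = -0.2617 < 0 → [1.25, 1.375]

[1.25, 1.375]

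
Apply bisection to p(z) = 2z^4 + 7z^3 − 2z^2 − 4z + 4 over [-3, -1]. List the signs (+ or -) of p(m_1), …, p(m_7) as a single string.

----+--

midpoint -2: p = -20 < 0 → [-2, -1]
midpoint -1.5: p = -8 < 0 → [-1.5, -1]
midpoint -1.25: p = -2.914062 < 0 → [-1.25, -1]
midpoint -1.125: p = -0.7944 < 0 → [-1.125, -1]
midpoint -1.0625: p = 0.1448 > 0 → [-1.125, -1.0625]
midpoint -1.09375: p = -0.3145 < 0 → [-1.09375, -1.0625]
midpoint -1.078125: p = -0.0822 < 0 → [-1.078125, -1.0625]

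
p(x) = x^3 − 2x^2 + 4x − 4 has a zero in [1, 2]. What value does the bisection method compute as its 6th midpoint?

1.296875

midpoint 1.5: p = 0.875 > 0 → [1, 1.5]
midpoint 1.25: p = -0.171875 < 0 → [1.25, 1.5]
midpoint 1.375: p = 0.318359 > 0 → [1.25, 1.375]
midpoint 1.3125: p = 0.0657 > 0 → [1.25, 1.3125]
midpoint 1.28125: p = -0.0549 < 0 → [1.28125, 1.3125]
midpoint 1.296875: p = 0.0049 > 0 → [1.28125, 1.296875]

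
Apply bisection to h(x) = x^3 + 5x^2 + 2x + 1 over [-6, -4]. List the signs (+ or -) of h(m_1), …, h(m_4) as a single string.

m = -5, h(m) = -9 (−); new bracket [-5, -4]
m = -4.5, h(m) = 2.125 (+); new bracket [-5, -4.5]
m = -4.75, h(m) = -2.859375 (−); new bracket [-4.75, -4.5]
m = -4.625, h(m) = -0.2285 (−); new bracket [-4.625, -4.5]

-+--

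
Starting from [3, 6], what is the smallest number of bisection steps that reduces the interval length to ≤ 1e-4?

Width after n steps is 3/2^n. Need 2^n ≥ 3/1e-4 = 30000.
2^14 = 16384 < 30000 ≤ 2^15 = 32768, so n = 15.

15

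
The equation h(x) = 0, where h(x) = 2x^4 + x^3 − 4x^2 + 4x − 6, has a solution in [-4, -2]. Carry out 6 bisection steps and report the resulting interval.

[-2.1875, -2.15625]

midpoint -3: h = 81 > 0 → [-3, -2]
midpoint -2.5: h = 21.5 > 0 → [-2.5, -2]
midpoint -2.25: h = 4.617188 > 0 → [-2.25, -2]
midpoint -2.125: h = -1.3765 < 0 → [-2.25, -2.125]
midpoint -2.1875: h = 1.4373 > 0 → [-2.1875, -2.125]
midpoint -2.15625: h = -0.0139 < 0 → [-2.1875, -2.15625]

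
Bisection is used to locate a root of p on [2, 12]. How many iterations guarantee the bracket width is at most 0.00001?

20

Width after n steps is 10/2^n. Need 2^n ≥ 10/0.00001 = 1000000.
2^19 = 524288 < 1000000 ≤ 2^20 = 1048576, so n = 20.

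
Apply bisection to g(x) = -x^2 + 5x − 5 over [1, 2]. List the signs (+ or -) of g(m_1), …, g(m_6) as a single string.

+--+++

x = 1.5 gives g = 0.25, positive; keep [1, 1.5]
x = 1.25 gives g = -0.3125, negative; keep [1.25, 1.5]
x = 1.375 gives g = -0.015625, negative; keep [1.375, 1.5]
x = 1.4375 gives g = 0.1211, positive; keep [1.375, 1.4375]
x = 1.40625 gives g = 0.0537, positive; keep [1.375, 1.40625]
x = 1.390625 gives g = 0.0193, positive; keep [1.375, 1.390625]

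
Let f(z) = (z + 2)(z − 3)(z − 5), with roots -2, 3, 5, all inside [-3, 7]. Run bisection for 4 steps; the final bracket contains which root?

m = 2, f(m) = 12 (+); new bracket [-3, 2]
m = -0.5, f(m) = 28.875 (+); new bracket [-3, -0.5]
m = -1.75, f(m) = 8.015625 (+); new bracket [-3, -1.75]
m = -2.375, f(m) = -14.8652 (−); new bracket [-2.375, -1.75]

-2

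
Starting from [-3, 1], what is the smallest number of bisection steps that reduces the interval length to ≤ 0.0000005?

Width after n steps is 4/2^n. Need 2^n ≥ 4/0.0000005 = 8000000.
2^22 = 4194304 < 8000000 ≤ 2^23 = 8388608, so n = 23.

23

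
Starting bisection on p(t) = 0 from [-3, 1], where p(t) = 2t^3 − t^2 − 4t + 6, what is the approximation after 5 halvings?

-1.625

midpoint -1: p = 7 > 0 → [-3, -1]
midpoint -2: p = -6 < 0 → [-2, -1]
midpoint -1.5: p = 3 > 0 → [-2, -1.5]
midpoint -1.75: p = -0.7812 < 0 → [-1.75, -1.5]
midpoint -1.625: p = 1.2773 > 0 → [-1.75, -1.625]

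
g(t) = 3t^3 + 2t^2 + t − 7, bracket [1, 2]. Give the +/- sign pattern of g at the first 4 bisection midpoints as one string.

+++-

midpoint 1.5: g = 9.125 > 0 → [1, 1.5]
midpoint 1.25: g = 3.234375 > 0 → [1, 1.25]
midpoint 1.125: g = 0.927734 > 0 → [1, 1.125]
midpoint 1.0625: g = -0.0813 < 0 → [1.0625, 1.125]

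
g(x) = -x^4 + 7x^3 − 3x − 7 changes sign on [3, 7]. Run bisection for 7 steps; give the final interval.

x = 5 gives g = 228, positive; keep [5, 7]
x = 6 gives g = 191, positive; keep [6, 7]
x = 6.5 gives g = 110.8125, positive; keep [6.5, 7]
x = 6.75 gives g = 49.6367, positive; keep [6.75, 7]
x = 6.875 gives g = 12.9939, positive; keep [6.875, 7]
x = 6.9375 gives g = -6.9441, negative; keep [6.875, 6.9375]
x = 6.90625 gives g = 3.1627, positive; keep [6.90625, 6.9375]

[6.90625, 6.9375]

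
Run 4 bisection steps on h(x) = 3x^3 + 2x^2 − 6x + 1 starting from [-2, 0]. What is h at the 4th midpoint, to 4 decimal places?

-0.4941

m = -1, h(m) = 6 (+); new bracket [-2, -1]
m = -1.5, h(m) = 4.375 (+); new bracket [-2, -1.5]
m = -1.75, h(m) = 1.546875 (+); new bracket [-2, -1.75]
m = -1.875, h(m) = -0.4941 (−); new bracket [-1.875, -1.75]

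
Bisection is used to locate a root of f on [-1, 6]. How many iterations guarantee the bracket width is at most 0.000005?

Width after n steps is 7/2^n. Need 2^n ≥ 7/0.000005 = 1400000.
2^20 = 1048576 < 1400000 ≤ 2^21 = 2097152, so n = 21.

21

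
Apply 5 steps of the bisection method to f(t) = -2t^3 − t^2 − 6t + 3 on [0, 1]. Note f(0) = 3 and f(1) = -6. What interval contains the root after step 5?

[0.4375, 0.46875]

t = 0.5 gives f = -0.5, negative; keep [0, 0.5]
t = 0.25 gives f = 1.40625, positive; keep [0.25, 0.5]
t = 0.375 gives f = 0.503906, positive; keep [0.375, 0.5]
t = 0.4375 gives f = 0.0161, positive; keep [0.4375, 0.5]
t = 0.46875 gives f = -0.2382, negative; keep [0.4375, 0.46875]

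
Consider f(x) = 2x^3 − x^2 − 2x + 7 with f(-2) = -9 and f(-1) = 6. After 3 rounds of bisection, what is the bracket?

[-1.625, -1.5]

m = -1.5, f(m) = 1 (+); new bracket [-2, -1.5]
m = -1.75, f(m) = -3.28125 (−); new bracket [-1.75, -1.5]
m = -1.625, f(m) = -0.972656 (−); new bracket [-1.625, -1.5]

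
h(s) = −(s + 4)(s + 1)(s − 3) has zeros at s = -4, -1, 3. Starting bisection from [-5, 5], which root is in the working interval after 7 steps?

3

h(0) = 12 > 0, so the root lies in [0, 5]
h(2.5) = 11.375 > 0, so the root lies in [2.5, 5]
h(3.75) = -27.609375 < 0, so the root lies in [2.5, 3.75]
h(3.125) = -3.6738 < 0, so the root lies in [2.5, 3.125]
h(2.8125) = 4.8699 > 0, so the root lies in [2.8125, 3.125]
h(2.96875) = 0.8643 > 0, so the root lies in [2.96875, 3.125]
h(3.046875) = -1.3368 < 0, so the root lies in [2.96875, 3.046875]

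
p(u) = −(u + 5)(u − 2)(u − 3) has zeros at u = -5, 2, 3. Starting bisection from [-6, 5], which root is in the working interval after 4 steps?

-5

m = -0.5, p(m) = -39.375 (−); new bracket [-6, -0.5]
m = -3.25, p(m) = -57.421875 (−); new bracket [-6, -3.25]
m = -4.625, p(m) = -18.943359 (−); new bracket [-6, -4.625]
m = -5.3125, p(m) = 18.9954 (+); new bracket [-5.3125, -4.625]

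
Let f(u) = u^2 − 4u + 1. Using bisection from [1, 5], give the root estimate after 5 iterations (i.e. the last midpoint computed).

3.625

f(3) = -2 < 0, so the root lies in [3, 5]
f(4) = 1 > 0, so the root lies in [3, 4]
f(3.5) = -0.75 < 0, so the root lies in [3.5, 4]
f(3.75) = 0.0625 > 0, so the root lies in [3.5, 3.75]
f(3.625) = -0.3594 < 0, so the root lies in [3.625, 3.75]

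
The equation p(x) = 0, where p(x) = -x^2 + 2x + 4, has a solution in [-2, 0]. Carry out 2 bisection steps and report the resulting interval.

x = -1 gives p = 1, positive; keep [-2, -1]
x = -1.5 gives p = -1.25, negative; keep [-1.5, -1]

[-1.5, -1]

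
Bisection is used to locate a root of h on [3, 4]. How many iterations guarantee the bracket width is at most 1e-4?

14

Width after n steps is 1/2^n. Need 2^n ≥ 1/1e-4 = 10000.
2^13 = 8192 < 10000 ≤ 2^14 = 16384, so n = 14.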